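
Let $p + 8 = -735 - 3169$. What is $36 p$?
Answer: $-140832$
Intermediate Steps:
$p = -3912$ ($p = -8 - 3904 = -3912$)
$36 p = 36 \left(-3912\right) = -140832$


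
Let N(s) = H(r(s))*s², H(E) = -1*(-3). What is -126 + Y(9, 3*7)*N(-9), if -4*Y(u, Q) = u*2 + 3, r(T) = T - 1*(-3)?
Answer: -5607/4 ≈ -1401.8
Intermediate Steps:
r(T) = 3 + T (r(T) = T + 3 = 3 + T)
Y(u, Q) = -¾ - u/2 (Y(u, Q) = -(u*2 + 3)/4 = -(2*u + 3)/4 = -(3 + 2*u)/4 = -¾ - u/2)
H(E) = 3
N(s) = 3*s²
-126 + Y(9, 3*7)*N(-9) = -126 + (-¾ - ½*9)*(3*(-9)²) = -126 + (-¾ - 9/2)*(3*81) = -126 - 21/4*243 = -126 - 5103/4 = -5607/4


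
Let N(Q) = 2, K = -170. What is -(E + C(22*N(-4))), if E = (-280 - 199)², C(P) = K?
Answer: -229271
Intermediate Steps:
C(P) = -170
E = 229441 (E = (-479)² = 229441)
-(E + C(22*N(-4))) = -(229441 - 170) = -1*229271 = -229271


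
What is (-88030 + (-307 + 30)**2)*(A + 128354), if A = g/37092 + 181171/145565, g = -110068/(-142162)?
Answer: -92783337012106189430437/63964571439230 ≈ -1.4505e+9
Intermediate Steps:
g = 55034/71081 (g = -110068*(-1/142162) = 55034/71081 ≈ 0.77424)
A = 238835978284751/191893714317690 (A = (55034/71081)/37092 + 181171/145565 = (55034/71081)*(1/37092) + 181171*(1/145565) = 27517/1318268226 + 181171/145565 = 238835978284751/191893714317690 ≈ 1.2446)
(-88030 + (-307 + 30)**2)*(A + 128354) = (-88030 + (-307 + 30)**2)*(238835978284751/191893714317690 + 128354) = (-88030 + (-277)**2)*(24630564643511067011/191893714317690) = (-88030 + 76729)*(24630564643511067011/191893714317690) = -11301*24630564643511067011/191893714317690 = -92783337012106189430437/63964571439230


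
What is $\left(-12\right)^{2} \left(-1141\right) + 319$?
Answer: $-163985$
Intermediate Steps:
$\left(-12\right)^{2} \left(-1141\right) + 319 = 144 \left(-1141\right) + 319 = -164304 + 319 = -163985$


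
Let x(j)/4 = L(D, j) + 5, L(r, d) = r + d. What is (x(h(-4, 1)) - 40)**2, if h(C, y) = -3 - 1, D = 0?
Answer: 1296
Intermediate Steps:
L(r, d) = d + r
h(C, y) = -4
x(j) = 20 + 4*j (x(j) = 4*((j + 0) + 5) = 4*(j + 5) = 4*(5 + j) = 20 + 4*j)
(x(h(-4, 1)) - 40)**2 = ((20 + 4*(-4)) - 40)**2 = ((20 - 16) - 40)**2 = (4 - 40)**2 = (-36)**2 = 1296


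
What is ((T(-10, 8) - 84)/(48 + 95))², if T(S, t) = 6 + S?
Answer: 64/169 ≈ 0.37870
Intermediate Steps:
((T(-10, 8) - 84)/(48 + 95))² = (((6 - 10) - 84)/(48 + 95))² = ((-4 - 84)/143)² = (-88*1/143)² = (-8/13)² = 64/169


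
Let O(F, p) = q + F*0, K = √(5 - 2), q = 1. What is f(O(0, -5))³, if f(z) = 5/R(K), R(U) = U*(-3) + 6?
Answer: 125/(27*(2 - √3)³) ≈ 240.65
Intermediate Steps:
K = √3 ≈ 1.7320
R(U) = 6 - 3*U (R(U) = -3*U + 6 = 6 - 3*U)
O(F, p) = 1 (O(F, p) = 1 + F*0 = 1 + 0 = 1)
f(z) = 5/(6 - 3*√3)
f(O(0, -5))³ = (10/3 + 5*√3/3)³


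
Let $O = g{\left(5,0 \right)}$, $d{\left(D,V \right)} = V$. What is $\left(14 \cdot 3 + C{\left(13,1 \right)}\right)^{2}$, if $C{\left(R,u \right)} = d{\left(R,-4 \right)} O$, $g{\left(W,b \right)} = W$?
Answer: $484$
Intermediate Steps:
$O = 5$
$C{\left(R,u \right)} = -20$ ($C{\left(R,u \right)} = \left(-4\right) 5 = -20$)
$\left(14 \cdot 3 + C{\left(13,1 \right)}\right)^{2} = \left(14 \cdot 3 - 20\right)^{2} = \left(42 - 20\right)^{2} = 22^{2} = 484$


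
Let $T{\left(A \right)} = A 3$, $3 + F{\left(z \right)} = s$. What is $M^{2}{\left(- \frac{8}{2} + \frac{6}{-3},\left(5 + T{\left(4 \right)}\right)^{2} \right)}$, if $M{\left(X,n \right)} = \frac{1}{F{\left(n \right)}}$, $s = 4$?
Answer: $1$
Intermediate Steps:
$F{\left(z \right)} = 1$ ($F{\left(z \right)} = -3 + 4 = 1$)
$T{\left(A \right)} = 3 A$
$M{\left(X,n \right)} = 1$ ($M{\left(X,n \right)} = 1^{-1} = 1$)
$M^{2}{\left(- \frac{8}{2} + \frac{6}{-3},\left(5 + T{\left(4 \right)}\right)^{2} \right)} = 1^{2} = 1$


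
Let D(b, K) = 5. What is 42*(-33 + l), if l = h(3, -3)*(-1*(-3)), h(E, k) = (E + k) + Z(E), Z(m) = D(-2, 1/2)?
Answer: -756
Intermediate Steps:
Z(m) = 5
h(E, k) = 5 + E + k (h(E, k) = (E + k) + 5 = 5 + E + k)
l = 15 (l = (5 + 3 - 3)*(-1*(-3)) = 5*3 = 15)
42*(-33 + l) = 42*(-33 + 15) = 42*(-18) = -756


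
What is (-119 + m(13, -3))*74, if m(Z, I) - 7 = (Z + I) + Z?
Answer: -6586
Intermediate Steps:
m(Z, I) = 7 + I + 2*Z (m(Z, I) = 7 + ((Z + I) + Z) = 7 + ((I + Z) + Z) = 7 + (I + 2*Z) = 7 + I + 2*Z)
(-119 + m(13, -3))*74 = (-119 + (7 - 3 + 2*13))*74 = (-119 + (7 - 3 + 26))*74 = (-119 + 30)*74 = -89*74 = -6586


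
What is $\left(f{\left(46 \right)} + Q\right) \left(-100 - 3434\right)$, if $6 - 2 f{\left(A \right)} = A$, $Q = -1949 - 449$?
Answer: $8545212$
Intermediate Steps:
$Q = -2398$ ($Q = -1949 - 449 = -2398$)
$f{\left(A \right)} = 3 - \frac{A}{2}$
$\left(f{\left(46 \right)} + Q\right) \left(-100 - 3434\right) = \left(\left(3 - 23\right) - 2398\right) \left(-100 - 3434\right) = \left(\left(3 - 23\right) - 2398\right) \left(-3534\right) = \left(-20 - 2398\right) \left(-3534\right) = \left(-2418\right) \left(-3534\right) = 8545212$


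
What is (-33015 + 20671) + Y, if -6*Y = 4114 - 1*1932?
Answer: -38123/3 ≈ -12708.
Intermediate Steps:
Y = -1091/3 (Y = -(4114 - 1*1932)/6 = -(4114 - 1932)/6 = -⅙*2182 = -1091/3 ≈ -363.67)
(-33015 + 20671) + Y = (-33015 + 20671) - 1091/3 = -12344 - 1091/3 = -38123/3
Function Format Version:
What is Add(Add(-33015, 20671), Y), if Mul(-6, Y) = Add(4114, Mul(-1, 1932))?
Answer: Rational(-38123, 3) ≈ -12708.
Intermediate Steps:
Y = Rational(-1091, 3) (Y = Mul(Rational(-1, 6), Add(4114, Mul(-1, 1932))) = Mul(Rational(-1, 6), Add(4114, -1932)) = Mul(Rational(-1, 6), 2182) = Rational(-1091, 3) ≈ -363.67)
Add(Add(-33015, 20671), Y) = Add(Add(-33015, 20671), Rational(-1091, 3)) = Add(-12344, Rational(-1091, 3)) = Rational(-38123, 3)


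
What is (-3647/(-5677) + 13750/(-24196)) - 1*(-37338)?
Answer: 366341692997/9811478 ≈ 37338.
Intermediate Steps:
(-3647/(-5677) + 13750/(-24196)) - 1*(-37338) = (-3647*(-1/5677) + 13750*(-1/24196)) + 37338 = (521/811 - 6875/12098) + 37338 = 727433/9811478 + 37338 = 366341692997/9811478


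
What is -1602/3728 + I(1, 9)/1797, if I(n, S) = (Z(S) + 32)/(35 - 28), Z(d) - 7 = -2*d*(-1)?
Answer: -3323177/7815752 ≈ -0.42519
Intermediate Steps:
Z(d) = 7 + 2*d (Z(d) = 7 - 2*d*(-1) = 7 + 2*d)
I(n, S) = 39/7 + 2*S/7 (I(n, S) = ((7 + 2*S) + 32)/(35 - 28) = (39 + 2*S)/7 = (39 + 2*S)*(⅐) = 39/7 + 2*S/7)
-1602/3728 + I(1, 9)/1797 = -1602/3728 + (39/7 + (2/7)*9)/1797 = -1602*1/3728 + (39/7 + 18/7)*(1/1797) = -801/1864 + (57/7)*(1/1797) = -801/1864 + 19/4193 = -3323177/7815752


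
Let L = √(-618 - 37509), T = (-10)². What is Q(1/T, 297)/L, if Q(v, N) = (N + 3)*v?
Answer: -I*√38127/12709 ≈ -0.015364*I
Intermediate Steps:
T = 100
Q(v, N) = v*(3 + N) (Q(v, N) = (3 + N)*v = v*(3 + N))
L = I*√38127 (L = √(-38127) = I*√38127 ≈ 195.26*I)
Q(1/T, 297)/L = ((3 + 297)/100)/((I*√38127)) = ((1/100)*300)*(-I*√38127/38127) = 3*(-I*√38127/38127) = -I*√38127/12709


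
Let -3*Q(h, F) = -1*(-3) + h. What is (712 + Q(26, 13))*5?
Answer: 10535/3 ≈ 3511.7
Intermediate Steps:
Q(h, F) = -1 - h/3 (Q(h, F) = -(-1*(-3) + h)/3 = -(3 + h)/3 = -1 - h/3)
(712 + Q(26, 13))*5 = (712 + (-1 - ⅓*26))*5 = (712 + (-1 - 26/3))*5 = (712 - 29/3)*5 = (2107/3)*5 = 10535/3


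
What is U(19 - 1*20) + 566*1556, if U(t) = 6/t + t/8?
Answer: 7045519/8 ≈ 8.8069e+5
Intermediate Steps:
U(t) = 6/t + t/8 (U(t) = 6/t + t*(⅛) = 6/t + t/8)
U(19 - 1*20) + 566*1556 = (6/(19 - 1*20) + (19 - 1*20)/8) + 566*1556 = (6/(19 - 20) + (19 - 20)/8) + 880696 = (6/(-1) + (⅛)*(-1)) + 880696 = (6*(-1) - ⅛) + 880696 = (-6 - ⅛) + 880696 = -49/8 + 880696 = 7045519/8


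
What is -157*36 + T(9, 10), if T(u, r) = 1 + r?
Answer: -5641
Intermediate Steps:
-157*36 + T(9, 10) = -157*36 + (1 + 10) = -5652 + 11 = -5641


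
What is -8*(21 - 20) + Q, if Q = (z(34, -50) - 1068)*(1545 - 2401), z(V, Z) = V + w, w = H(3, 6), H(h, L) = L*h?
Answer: 869688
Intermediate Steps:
w = 18 (w = 6*3 = 18)
z(V, Z) = 18 + V (z(V, Z) = V + 18 = 18 + V)
Q = 869696 (Q = ((18 + 34) - 1068)*(1545 - 2401) = (52 - 1068)*(-856) = -1016*(-856) = 869696)
-8*(21 - 20) + Q = -8*(21 - 20) + 869696 = -8*1 + 869696 = -8 + 869696 = 869688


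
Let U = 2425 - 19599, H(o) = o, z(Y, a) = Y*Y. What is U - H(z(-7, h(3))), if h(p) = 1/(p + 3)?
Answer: -17223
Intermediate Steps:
h(p) = 1/(3 + p)
z(Y, a) = Y²
U = -17174
U - H(z(-7, h(3))) = -17174 - 1*(-7)² = -17174 - 1*49 = -17174 - 49 = -17223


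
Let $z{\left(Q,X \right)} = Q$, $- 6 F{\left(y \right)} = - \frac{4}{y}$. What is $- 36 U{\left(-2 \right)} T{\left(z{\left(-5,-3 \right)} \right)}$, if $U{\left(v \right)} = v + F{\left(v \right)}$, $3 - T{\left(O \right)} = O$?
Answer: $672$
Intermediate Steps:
$F{\left(y \right)} = \frac{2}{3 y}$ ($F{\left(y \right)} = - \frac{\left(-4\right) \frac{1}{y}}{6} = \frac{2}{3 y}$)
$T{\left(O \right)} = 3 - O$
$U{\left(v \right)} = v + \frac{2}{3 v}$
$- 36 U{\left(-2 \right)} T{\left(z{\left(-5,-3 \right)} \right)} = - 36 \left(-2 + \frac{2}{3 \left(-2\right)}\right) \left(3 - -5\right) = - 36 \left(-2 + \frac{2}{3} \left(- \frac{1}{2}\right)\right) \left(3 + 5\right) = - 36 \left(-2 - \frac{1}{3}\right) 8 = \left(-36\right) \left(- \frac{7}{3}\right) 8 = 84 \cdot 8 = 672$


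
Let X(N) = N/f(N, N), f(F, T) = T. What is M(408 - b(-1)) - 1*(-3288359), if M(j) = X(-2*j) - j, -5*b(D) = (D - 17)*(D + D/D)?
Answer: 3287952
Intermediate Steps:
b(D) = -(1 + D)*(-17 + D)/5 (b(D) = -(D - 17)*(D + D/D)/5 = -(-17 + D)*(D + 1)/5 = -(-17 + D)*(1 + D)/5 = -(1 + D)*(-17 + D)/5)
X(N) = 1 (X(N) = N/N = 1)
M(j) = 1 - j
M(408 - b(-1)) - 1*(-3288359) = (1 - (408 - (17/5 - ⅕*(-1)² + (16/5)*(-1)))) - 1*(-3288359) = (1 - (408 - (17/5 - ⅕*1 - 16/5))) + 3288359 = (1 - (408 - (17/5 - ⅕ - 16/5))) + 3288359 = (1 - (408 - 1*0)) + 3288359 = (1 - (408 + 0)) + 3288359 = (1 - 1*408) + 3288359 = (1 - 408) + 3288359 = -407 + 3288359 = 3287952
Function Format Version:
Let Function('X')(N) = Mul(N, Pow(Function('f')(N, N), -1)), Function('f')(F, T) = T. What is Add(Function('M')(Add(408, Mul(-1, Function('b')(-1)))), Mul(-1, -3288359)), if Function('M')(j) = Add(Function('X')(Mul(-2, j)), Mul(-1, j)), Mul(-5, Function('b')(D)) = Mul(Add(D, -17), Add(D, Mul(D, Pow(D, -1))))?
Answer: 3287952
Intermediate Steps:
Function('b')(D) = Mul(Rational(-1, 5), Add(1, D), Add(-17, D)) (Function('b')(D) = Mul(Rational(-1, 5), Mul(Add(D, -17), Add(D, Mul(D, Pow(D, -1))))) = Mul(Rational(-1, 5), Mul(Add(-17, D), Add(D, 1))) = Mul(Rational(-1, 5), Mul(Add(-17, D), Add(1, D))) = Mul(Rational(-1, 5), Mul(Add(1, D), Add(-17, D))) = Mul(Rational(-1, 5), Add(1, D), Add(-17, D)))
Function('X')(N) = 1 (Function('X')(N) = Mul(N, Pow(N, -1)) = 1)
Function('M')(j) = Add(1, Mul(-1, j))
Add(Function('M')(Add(408, Mul(-1, Function('b')(-1)))), Mul(-1, -3288359)) = Add(Add(1, Mul(-1, Add(408, Mul(-1, Add(Rational(17, 5), Mul(Rational(-1, 5), Pow(-1, 2)), Mul(Rational(16, 5), -1)))))), Mul(-1, -3288359)) = Add(Add(1, Mul(-1, Add(408, Mul(-1, Add(Rational(17, 5), Mul(Rational(-1, 5), 1), Rational(-16, 5)))))), 3288359) = Add(Add(1, Mul(-1, Add(408, Mul(-1, Add(Rational(17, 5), Rational(-1, 5), Rational(-16, 5)))))), 3288359) = Add(Add(1, Mul(-1, Add(408, Mul(-1, 0)))), 3288359) = Add(Add(1, Mul(-1, Add(408, 0))), 3288359) = Add(Add(1, Mul(-1, 408)), 3288359) = Add(Add(1, -408), 3288359) = Add(-407, 3288359) = 3287952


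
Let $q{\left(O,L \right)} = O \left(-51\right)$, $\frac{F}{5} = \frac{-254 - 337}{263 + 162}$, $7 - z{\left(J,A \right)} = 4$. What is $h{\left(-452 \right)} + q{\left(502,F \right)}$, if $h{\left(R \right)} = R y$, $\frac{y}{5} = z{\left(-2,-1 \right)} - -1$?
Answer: $-34642$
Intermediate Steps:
$z{\left(J,A \right)} = 3$ ($z{\left(J,A \right)} = 7 - 4 = 3$)
$F = - \frac{591}{85}$ ($F = 5 \frac{-254 - 337}{263 + 162} = 5 \left(- \frac{591}{425}\right) = - \frac{591}{85} \approx -6.9529$)
$y = 20$ ($y = 5 \left(3 - -1\right) = 5 \left(3 + 1\right) = 5 \cdot 4 = 20$)
$h{\left(R \right)} = 20 R$ ($h{\left(R \right)} = R 20 = 20 R$)
$q{\left(O,L \right)} = - 51 O$
$h{\left(-452 \right)} + q{\left(502,F \right)} = 20 \left(-452\right) - 25602 = -9040 - 25602 = -34642$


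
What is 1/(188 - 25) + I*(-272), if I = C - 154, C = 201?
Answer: -2083791/163 ≈ -12784.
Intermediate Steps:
I = 47 (I = 201 - 154 = 47)
1/(188 - 25) + I*(-272) = 1/(188 - 25) + 47*(-272) = 1/163 - 12784 = -2083791/163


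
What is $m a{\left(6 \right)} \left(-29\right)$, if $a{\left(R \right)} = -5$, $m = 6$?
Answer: $870$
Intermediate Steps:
$m a{\left(6 \right)} \left(-29\right) = 6 \left(-5\right) \left(-29\right) = \left(-30\right) \left(-29\right) = 870$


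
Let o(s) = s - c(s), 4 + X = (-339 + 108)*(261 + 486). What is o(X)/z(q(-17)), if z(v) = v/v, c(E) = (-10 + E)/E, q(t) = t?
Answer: -29777471292/172561 ≈ -1.7256e+5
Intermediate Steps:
c(E) = (-10 + E)/E
z(v) = 1
X = -172561 (X = -4 + (-339 + 108)*(261 + 486) = -4 - 231*747 = -4 - 172557 = -172561)
o(s) = s - (-10 + s)/s
o(X)/z(q(-17)) = (-1 - 172561 + 10/(-172561))/1 = (-1 - 172561 + 10*(-1/172561))*1 = (-1 - 172561 - 10/172561)*1 = -29777471292/172561*1 = -29777471292/172561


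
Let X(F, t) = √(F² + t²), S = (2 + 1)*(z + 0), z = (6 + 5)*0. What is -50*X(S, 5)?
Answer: -250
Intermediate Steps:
z = 0 (z = 11*0 = 0)
S = 0 (S = (2 + 1)*(0 + 0) = 3*0 = 0)
-50*X(S, 5) = -50*√(0² + 5²) = -50*√(0 + 25) = -50*√25 = -50*5 = -250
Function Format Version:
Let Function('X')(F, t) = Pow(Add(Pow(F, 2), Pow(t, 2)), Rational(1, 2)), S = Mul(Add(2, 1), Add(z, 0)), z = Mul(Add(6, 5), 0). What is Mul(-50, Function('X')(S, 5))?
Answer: -250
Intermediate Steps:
z = 0 (z = Mul(11, 0) = 0)
S = 0 (S = Mul(Add(2, 1), Add(0, 0)) = Mul(3, 0) = 0)
Mul(-50, Function('X')(S, 5)) = Mul(-50, Pow(Add(Pow(0, 2), Pow(5, 2)), Rational(1, 2))) = Mul(-50, Pow(Add(0, 25), Rational(1, 2))) = Mul(-50, Pow(25, Rational(1, 2))) = Mul(-50, 5) = -250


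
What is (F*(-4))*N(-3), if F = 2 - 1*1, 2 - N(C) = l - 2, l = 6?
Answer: 8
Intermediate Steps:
N(C) = -2 (N(C) = 2 - (6 - 2) = 2 - 1*4 = 2 - 4 = -2)
F = 1 (F = 2 - 1 = 1)
(F*(-4))*N(-3) = (1*(-4))*(-2) = -4*(-2) = 8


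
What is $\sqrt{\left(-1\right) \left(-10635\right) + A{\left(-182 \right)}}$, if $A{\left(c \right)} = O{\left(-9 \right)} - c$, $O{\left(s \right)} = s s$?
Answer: $\sqrt{10898} \approx 104.39$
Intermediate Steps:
$O{\left(s \right)} = s^{2}$
$A{\left(c \right)} = 81 - c$ ($A{\left(c \right)} = \left(-9\right)^{2} - c = 81 - c$)
$\sqrt{\left(-1\right) \left(-10635\right) + A{\left(-182 \right)}} = \sqrt{\left(-1\right) \left(-10635\right) + \left(81 - -182\right)} = \sqrt{10635 + \left(81 + 182\right)} = \sqrt{10635 + 263} = \sqrt{10898}$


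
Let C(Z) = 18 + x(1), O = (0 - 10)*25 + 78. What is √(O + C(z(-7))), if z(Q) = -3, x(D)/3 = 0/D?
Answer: I*√154 ≈ 12.41*I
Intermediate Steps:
x(D) = 0 (x(D) = 3*(0/D) = 3*0 = 0)
O = -172 (O = -10*25 + 78 = -250 + 78 = -172)
C(Z) = 18 (C(Z) = 18 + 0 = 18)
√(O + C(z(-7))) = √(-172 + 18) = √(-154) = I*√154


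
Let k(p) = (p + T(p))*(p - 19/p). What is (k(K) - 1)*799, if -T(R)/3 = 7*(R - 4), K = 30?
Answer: -60541029/5 ≈ -1.2108e+7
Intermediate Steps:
T(R) = 84 - 21*R (T(R) = -21*(R - 4) = -21*(-4 + R) = -3*(-28 + 7*R) = 84 - 21*R)
k(p) = (84 - 20*p)*(p - 19/p) (k(p) = (p + (84 - 21*p))*(p - 19/p) = (84 - 20*p)*(p - 19/p))
(k(K) - 1)*799 = ((380 - 1596/30 - 20*30² + 84*30) - 1)*799 = ((380 - 1596*1/30 - 20*900 + 2520) - 1)*799 = ((380 - 266/5 - 18000 + 2520) - 1)*799 = (-75766/5 - 1)*799 = -75771/5*799 = -60541029/5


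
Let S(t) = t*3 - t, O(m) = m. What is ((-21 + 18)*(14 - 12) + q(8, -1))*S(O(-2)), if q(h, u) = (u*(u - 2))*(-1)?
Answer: 36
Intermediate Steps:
S(t) = 2*t (S(t) = 3*t - t = 2*t)
q(h, u) = -u*(-2 + u) (q(h, u) = (u*(-2 + u))*(-1) = -u*(-2 + u))
((-21 + 18)*(14 - 12) + q(8, -1))*S(O(-2)) = ((-21 + 18)*(14 - 12) - (2 - 1*(-1)))*(2*(-2)) = (-3*2 - (2 + 1))*(-4) = (-6 - 1*3)*(-4) = (-6 - 3)*(-4) = -9*(-4) = 36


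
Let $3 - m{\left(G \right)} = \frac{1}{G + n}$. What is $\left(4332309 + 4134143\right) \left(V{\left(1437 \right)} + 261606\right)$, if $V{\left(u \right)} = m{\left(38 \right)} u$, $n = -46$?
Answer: $\frac{4505788605849}{2} \approx 2.2529 \cdot 10^{12}$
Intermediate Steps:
$m{\left(G \right)} = 3 - \frac{1}{-46 + G}$ ($m{\left(G \right)} = 3 - \frac{1}{G - 46} = 3 - \frac{1}{-46 + G}$)
$V{\left(u \right)} = \frac{25 u}{8}$ ($V{\left(u \right)} = \frac{-139 + 3 \cdot 38}{-46 + 38} u = \frac{-139 + 114}{-8} u = \left(- \frac{1}{8}\right) \left(-25\right) u = \frac{25 u}{8}$)
$\left(4332309 + 4134143\right) \left(V{\left(1437 \right)} + 261606\right) = \left(4332309 + 4134143\right) \left(\frac{25}{8} \cdot 1437 + 261606\right) = 8466452 \left(\frac{35925}{8} + 261606\right) = 8466452 \cdot \frac{2128773}{8} = \frac{4505788605849}{2}$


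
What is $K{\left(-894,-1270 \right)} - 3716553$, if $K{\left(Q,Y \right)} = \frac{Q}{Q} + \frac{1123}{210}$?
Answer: $- \frac{780474797}{210} \approx -3.7165 \cdot 10^{6}$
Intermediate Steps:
$K{\left(Q,Y \right)} = \frac{1333}{210}$ ($K{\left(Q,Y \right)} = 1 + 1123 \cdot \frac{1}{210} = 1 + \frac{1123}{210} = \frac{1333}{210}$)
$K{\left(-894,-1270 \right)} - 3716553 = \frac{1333}{210} - 3716553 = - \frac{780474797}{210}$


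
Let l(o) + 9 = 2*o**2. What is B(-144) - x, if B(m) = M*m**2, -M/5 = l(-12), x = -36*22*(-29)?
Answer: -28949688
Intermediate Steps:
l(o) = -9 + 2*o**2
x = 22968 (x = -792*(-29) = 22968)
M = -1395 (M = -5*(-9 + 2*(-12)**2) = -5*(-9 + 2*144) = -5*(-9 + 288) = -5*279 = -1395)
B(m) = -1395*m**2
B(-144) - x = -1395*(-144)**2 - 1*22968 = -1395*20736 - 22968 = -28926720 - 22968 = -28949688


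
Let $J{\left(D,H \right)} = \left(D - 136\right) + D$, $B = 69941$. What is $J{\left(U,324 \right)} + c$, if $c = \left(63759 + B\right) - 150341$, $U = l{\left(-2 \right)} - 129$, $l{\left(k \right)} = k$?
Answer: $-17039$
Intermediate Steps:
$U = -131$ ($U = -2 - 129 = -131$)
$J{\left(D,H \right)} = -136 + 2 D$ ($J{\left(D,H \right)} = \left(-136 + D\right) + D = -136 + 2 D$)
$c = -16641$ ($c = \left(63759 + 69941\right) - 150341 = 133700 - 150341 = -16641$)
$J{\left(U,324 \right)} + c = \left(-136 + 2 \left(-131\right)\right) - 16641 = \left(-136 - 262\right) - 16641 = -398 - 16641 = -17039$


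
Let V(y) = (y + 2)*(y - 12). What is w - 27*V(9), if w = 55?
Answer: 946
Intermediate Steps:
V(y) = (-12 + y)*(2 + y) (V(y) = (2 + y)*(-12 + y) = (-12 + y)*(2 + y))
w - 27*V(9) = 55 - 27*(-24 + 9**2 - 10*9) = 55 - 27*(-24 + 81 - 90) = 55 - 27*(-33) = 55 + 891 = 946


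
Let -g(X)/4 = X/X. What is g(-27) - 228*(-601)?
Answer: 137024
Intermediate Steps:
g(X) = -4 (g(X) = -4*X/X = -4*1 = -4)
g(-27) - 228*(-601) = -4 - 228*(-601) = -4 + 137028 = 137024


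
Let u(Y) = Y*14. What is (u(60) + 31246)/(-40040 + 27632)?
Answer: -16043/6204 ≈ -2.5859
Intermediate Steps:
u(Y) = 14*Y
(u(60) + 31246)/(-40040 + 27632) = (14*60 + 31246)/(-40040 + 27632) = (840 + 31246)/(-12408) = 32086*(-1/12408) = -16043/6204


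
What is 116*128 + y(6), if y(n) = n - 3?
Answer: 14851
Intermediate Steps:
y(n) = -3 + n
116*128 + y(6) = 116*128 + (-3 + 6) = 14848 + 3 = 14851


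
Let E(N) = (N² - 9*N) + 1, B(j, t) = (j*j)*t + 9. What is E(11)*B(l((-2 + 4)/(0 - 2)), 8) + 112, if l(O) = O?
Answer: 503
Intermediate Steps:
B(j, t) = 9 + t*j² (B(j, t) = j²*t + 9 = t*j² + 9 = 9 + t*j²)
E(N) = 1 + N² - 9*N
E(11)*B(l((-2 + 4)/(0 - 2)), 8) + 112 = (1 + 11² - 9*11)*(9 + 8*((-2 + 4)/(0 - 2))²) + 112 = (1 + 121 - 99)*(9 + 8*(2/(-2))²) + 112 = 23*(9 + 8*(2*(-½))²) + 112 = 23*(9 + 8*(-1)²) + 112 = 23*(9 + 8*1) + 112 = 23*(9 + 8) + 112 = 23*17 + 112 = 391 + 112 = 503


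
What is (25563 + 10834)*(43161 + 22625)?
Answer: 2394413042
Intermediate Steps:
(25563 + 10834)*(43161 + 22625) = 36397*65786 = 2394413042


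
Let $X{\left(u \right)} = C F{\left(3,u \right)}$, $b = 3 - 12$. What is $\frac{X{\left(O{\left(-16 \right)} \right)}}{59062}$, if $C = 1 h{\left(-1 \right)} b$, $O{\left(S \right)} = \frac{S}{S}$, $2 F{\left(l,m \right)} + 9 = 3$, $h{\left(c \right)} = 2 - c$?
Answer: $\frac{81}{59062} \approx 0.0013714$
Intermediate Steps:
$F{\left(l,m \right)} = -3$ ($F{\left(l,m \right)} = - \frac{9}{2} + \frac{1}{2} \cdot 3 = - \frac{9}{2} + \frac{3}{2} = -3$)
$O{\left(S \right)} = 1$
$b = -9$ ($b = 3 - 12 = -9$)
$C = -27$ ($C = 1 \left(2 - -1\right) \left(-9\right) = 1 \left(2 + 1\right) \left(-9\right) = 1 \cdot 3 \left(-9\right) = 3 \left(-9\right) = -27$)
$X{\left(u \right)} = 81$ ($X{\left(u \right)} = \left(-27\right) \left(-3\right) = 81$)
$\frac{X{\left(O{\left(-16 \right)} \right)}}{59062} = \frac{81}{59062}$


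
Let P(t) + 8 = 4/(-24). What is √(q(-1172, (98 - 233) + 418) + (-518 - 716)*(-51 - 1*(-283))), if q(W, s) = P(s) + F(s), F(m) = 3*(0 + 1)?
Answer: I*√10306554/6 ≈ 535.06*I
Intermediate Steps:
P(t) = -49/6 (P(t) = -8 + 4/(-24) = -8 + 4*(-1/24) = -8 - ⅙ = -49/6)
F(m) = 3 (F(m) = 3*1 = 3)
q(W, s) = -31/6 (q(W, s) = -49/6 + 3 = -31/6)
√(q(-1172, (98 - 233) + 418) + (-518 - 716)*(-51 - 1*(-283))) = √(-31/6 + (-518 - 716)*(-51 - 1*(-283))) = √(-31/6 - 1234*(-51 + 283)) = √(-31/6 - 1234*232) = √(-31/6 - 286288) = √(-1717759/6) = I*√10306554/6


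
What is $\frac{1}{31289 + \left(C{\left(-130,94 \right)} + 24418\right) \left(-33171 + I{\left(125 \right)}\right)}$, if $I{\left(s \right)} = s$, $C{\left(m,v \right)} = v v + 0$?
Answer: $- \frac{1}{1098880395} \approx -9.1002 \cdot 10^{-10}$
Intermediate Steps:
$C{\left(m,v \right)} = v^{2}$ ($C{\left(m,v \right)} = v^{2} + 0 = v^{2}$)
$\frac{1}{31289 + \left(C{\left(-130,94 \right)} + 24418\right) \left(-33171 + I{\left(125 \right)}\right)} = \frac{1}{31289 + \left(94^{2} + 24418\right) \left(-33171 + 125\right)} = \frac{1}{31289 + \left(8836 + 24418\right) \left(-33046\right)} = \frac{1}{31289 + 33254 \left(-33046\right)} = \frac{1}{31289 - 1098911684} = \frac{1}{-1098880395} = - \frac{1}{1098880395}$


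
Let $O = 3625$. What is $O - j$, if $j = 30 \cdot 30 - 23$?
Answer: $2748$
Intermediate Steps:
$j = 877$ ($j = 900 - 23 = 877$)
$O - j = 3625 - 877 = 2748$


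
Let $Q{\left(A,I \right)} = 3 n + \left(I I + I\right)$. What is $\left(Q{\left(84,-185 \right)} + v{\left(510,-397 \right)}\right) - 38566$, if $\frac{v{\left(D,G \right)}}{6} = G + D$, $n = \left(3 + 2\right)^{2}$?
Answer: $-3773$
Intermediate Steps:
$n = 25$ ($n = 5^{2} = 25$)
$v{\left(D,G \right)} = 6 D + 6 G$ ($v{\left(D,G \right)} = 6 \left(G + D\right) = 6 \left(D + G\right) = 6 D + 6 G$)
$Q{\left(A,I \right)} = 75 + I + I^{2}$ ($Q{\left(A,I \right)} = 3 \cdot 25 + \left(I I + I\right) = 75 + \left(I^{2} + I\right) = 75 + \left(I + I^{2}\right) = 75 + I + I^{2}$)
$\left(Q{\left(84,-185 \right)} + v{\left(510,-397 \right)}\right) - 38566 = \left(\left(75 - 185 + \left(-185\right)^{2}\right) + \left(6 \cdot 510 + 6 \left(-397\right)\right)\right) - 38566 = \left(\left(75 - 185 + 34225\right) + \left(3060 - 2382\right)\right) - 38566 = \left(34115 + 678\right) - 38566 = 34793 - 38566 = -3773$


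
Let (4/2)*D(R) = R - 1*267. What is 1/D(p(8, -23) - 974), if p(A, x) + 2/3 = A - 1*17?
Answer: -3/1876 ≈ -0.0015991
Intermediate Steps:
p(A, x) = -53/3 + A (p(A, x) = -⅔ + (A - 1*17) = -⅔ + (A - 17) = -⅔ + (-17 + A) = -53/3 + A)
D(R) = -267/2 + R/2 (D(R) = (R - 1*267)/2 = (R - 267)/2 = (-267 + R)/2 = -267/2 + R/2)
1/D(p(8, -23) - 974) = 1/(-267/2 + ((-53/3 + 8) - 974)/2) = 1/(-267/2 + (-29/3 - 974)/2) = 1/(-267/2 + (½)*(-2951/3)) = 1/(-267/2 - 2951/6) = 1/(-1876/3) = -3/1876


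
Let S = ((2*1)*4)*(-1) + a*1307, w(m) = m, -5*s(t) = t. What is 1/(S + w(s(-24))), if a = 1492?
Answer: 5/9750204 ≈ 5.1281e-7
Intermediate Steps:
s(t) = -t/5
S = 1950036 (S = ((2*1)*4)*(-1) + 1492*1307 = (2*4)*(-1) + 1950044 = 8*(-1) + 1950044 = -8 + 1950044 = 1950036)
1/(S + w(s(-24))) = 1/(1950036 - 1/5*(-24)) = 1/(1950036 + 24/5) = 1/(9750204/5) = 5/9750204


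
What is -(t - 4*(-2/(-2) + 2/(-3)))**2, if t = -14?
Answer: -2116/9 ≈ -235.11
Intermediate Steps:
-(t - 4*(-2/(-2) + 2/(-3)))**2 = -(-14 - 4*(-2/(-2) + 2/(-3)))**2 = -(-14 - 4*(-2*(-1/2) + 2*(-1/3)))**2 = -(-14 - 4*(1 - 2/3))**2 = -(-14 - 4*1/3)**2 = -(-14 - 4/3)**2 = -(-46/3)**2 = -1*2116/9 = -2116/9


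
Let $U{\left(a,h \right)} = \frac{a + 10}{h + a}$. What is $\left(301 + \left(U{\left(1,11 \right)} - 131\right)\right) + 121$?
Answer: $\frac{3503}{12} \approx 291.92$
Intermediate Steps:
$U{\left(a,h \right)} = \frac{10 + a}{a + h}$
$\left(301 + \left(U{\left(1,11 \right)} - 131\right)\right) + 121 = \left(301 - \left(131 - \frac{10 + 1}{1 + 11}\right)\right) + 121 = \left(301 - \left(131 - \frac{1}{12} \cdot 11\right)\right) + 121 = \left(301 + \left(\frac{1}{12} \cdot 11 - 131\right)\right) + 121 = \left(301 + \left(\frac{11}{12} - 131\right)\right) + 121 = \left(301 - \frac{1561}{12}\right) + 121 = \frac{2051}{12} + 121 = \frac{3503}{12}$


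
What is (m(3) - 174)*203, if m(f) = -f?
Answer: -35931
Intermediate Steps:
(m(3) - 174)*203 = (-1*3 - 174)*203 = (-3 - 174)*203 = -177*203 = -35931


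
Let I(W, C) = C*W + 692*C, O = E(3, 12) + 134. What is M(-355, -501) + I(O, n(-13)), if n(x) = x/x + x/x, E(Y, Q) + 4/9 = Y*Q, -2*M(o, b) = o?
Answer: 34211/18 ≈ 1900.6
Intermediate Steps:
M(o, b) = -o/2
E(Y, Q) = -4/9 + Q*Y (E(Y, Q) = -4/9 + Y*Q = -4/9 + Q*Y)
n(x) = 2 (n(x) = 1 + 1 = 2)
O = 1526/9 (O = (-4/9 + 12*3) + 134 = (-4/9 + 36) + 134 = 320/9 + 134 = 1526/9 ≈ 169.56)
I(W, C) = 692*C + C*W
M(-355, -501) + I(O, n(-13)) = -½*(-355) + 2*(692 + 1526/9) = 355/2 + 2*(7754/9) = 355/2 + 15508/9 = 34211/18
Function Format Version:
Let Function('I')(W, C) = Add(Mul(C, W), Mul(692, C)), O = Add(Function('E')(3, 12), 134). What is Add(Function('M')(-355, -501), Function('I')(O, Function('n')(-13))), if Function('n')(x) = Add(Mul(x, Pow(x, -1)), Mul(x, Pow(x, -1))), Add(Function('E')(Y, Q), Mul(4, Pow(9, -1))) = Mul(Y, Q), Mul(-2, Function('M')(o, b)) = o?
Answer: Rational(34211, 18) ≈ 1900.6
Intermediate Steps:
Function('M')(o, b) = Mul(Rational(-1, 2), o)
Function('E')(Y, Q) = Add(Rational(-4, 9), Mul(Q, Y)) (Function('E')(Y, Q) = Add(Rational(-4, 9), Mul(Y, Q)) = Add(Rational(-4, 9), Mul(Q, Y)))
Function('n')(x) = 2 (Function('n')(x) = Add(1, 1) = 2)
O = Rational(1526, 9) (O = Add(Add(Rational(-4, 9), Mul(12, 3)), 134) = Add(Add(Rational(-4, 9), 36), 134) = Add(Rational(320, 9), 134) = Rational(1526, 9) ≈ 169.56)
Function('I')(W, C) = Add(Mul(692, C), Mul(C, W))
Add(Function('M')(-355, -501), Function('I')(O, Function('n')(-13))) = Add(Mul(Rational(-1, 2), -355), Mul(2, Add(692, Rational(1526, 9)))) = Add(Rational(355, 2), Mul(2, Rational(7754, 9))) = Add(Rational(355, 2), Rational(15508, 9)) = Rational(34211, 18)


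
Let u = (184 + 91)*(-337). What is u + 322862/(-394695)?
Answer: -36578681987/394695 ≈ -92676.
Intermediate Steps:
u = -92675 (u = 275*(-337) = -92675)
u + 322862/(-394695) = -92675 + 322862/(-394695) = -92675 + 322862*(-1/394695) = -92675 - 322862/394695 = -36578681987/394695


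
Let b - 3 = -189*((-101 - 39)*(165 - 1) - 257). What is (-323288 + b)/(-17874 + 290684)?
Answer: 2032364/136405 ≈ 14.899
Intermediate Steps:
b = 4388016 (b = 3 - 189*((-101 - 39)*(165 - 1) - 257) = 3 - 189*(-140*164 - 257) = 3 - 189*(-22960 - 257) = 3 - 189*(-23217) = 3 + 4388013 = 4388016)
(-323288 + b)/(-17874 + 290684) = (-323288 + 4388016)/(-17874 + 290684) = 4064728/272810 = 4064728*(1/272810) = 2032364/136405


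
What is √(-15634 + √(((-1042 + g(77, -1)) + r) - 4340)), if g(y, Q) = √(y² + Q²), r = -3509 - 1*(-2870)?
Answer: √(-15634 + √(-6021 + √5930)) ≈ 0.3083 + 125.04*I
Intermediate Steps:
r = -639 (r = -3509 + 2870 = -639)
g(y, Q) = √(Q² + y²)
√(-15634 + √(((-1042 + g(77, -1)) + r) - 4340)) = √(-15634 + √(((-1042 + √((-1)² + 77²)) - 639) - 4340)) = √(-15634 + √(((-1042 + √(1 + 5929)) - 639) - 4340)) = √(-15634 + √(((-1042 + √5930) - 639) - 4340)) = √(-15634 + √((-1681 + √5930) - 4340)) = √(-15634 + √(-6021 + √5930))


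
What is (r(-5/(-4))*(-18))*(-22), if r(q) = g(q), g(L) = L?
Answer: 495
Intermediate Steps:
r(q) = q
(r(-5/(-4))*(-18))*(-22) = (-5/(-4)*(-18))*(-22) = (-5*(-¼)*(-18))*(-22) = ((5/4)*(-18))*(-22) = -45/2*(-22) = 495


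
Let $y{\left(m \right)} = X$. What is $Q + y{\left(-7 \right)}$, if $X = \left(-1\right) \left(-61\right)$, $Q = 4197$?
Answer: $4258$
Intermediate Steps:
$X = 61$
$y{\left(m \right)} = 61$
$Q + y{\left(-7 \right)} = 4197 + 61 = 4258$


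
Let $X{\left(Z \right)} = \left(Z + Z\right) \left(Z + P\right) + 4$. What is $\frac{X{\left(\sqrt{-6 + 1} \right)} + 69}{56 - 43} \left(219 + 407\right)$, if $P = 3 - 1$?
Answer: $\frac{39438}{13} + \frac{2504 i \sqrt{5}}{13} \approx 3033.7 + 430.7 i$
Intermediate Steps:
$P = 2$ ($P = 3 - 1 = 2$)
$X{\left(Z \right)} = 4 + 2 Z \left(2 + Z\right)$ ($X{\left(Z \right)} = \left(Z + Z\right) \left(Z + 2\right) + 4 = 2 Z \left(2 + Z\right) + 4 = 4 + 2 Z \left(2 + Z\right)$)
$\frac{X{\left(\sqrt{-6 + 1} \right)} + 69}{56 - 43} \left(219 + 407\right) = \frac{\left(4 + 2 \left(\sqrt{-6 + 1}\right)^{2} + 4 \sqrt{-6 + 1}\right) + 69}{56 - 43} \left(219 + 407\right) = \frac{\left(4 + 2 \left(\sqrt{-5}\right)^{2} + 4 \sqrt{-5}\right) + 69}{13} \cdot 626 = \left(\left(4 + 2 \left(i \sqrt{5}\right)^{2} + 4 i \sqrt{5}\right) + 69\right) \frac{1}{13} \cdot 626 = \left(\left(4 + 2 \left(-5\right) + 4 i \sqrt{5}\right) + 69\right) \frac{1}{13} \cdot 626 = \left(\left(4 - 10 + 4 i \sqrt{5}\right) + 69\right) \frac{1}{13} \cdot 626 = \left(\left(-6 + 4 i \sqrt{5}\right) + 69\right) \frac{1}{13} \cdot 626 = \left(63 + 4 i \sqrt{5}\right) \frac{1}{13} \cdot 626 = \left(\frac{63}{13} + \frac{4 i \sqrt{5}}{13}\right) 626 = \frac{39438}{13} + \frac{2504 i \sqrt{5}}{13}$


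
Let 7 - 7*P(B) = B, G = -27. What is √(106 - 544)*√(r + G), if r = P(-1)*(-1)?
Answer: -√604002/7 ≈ -111.03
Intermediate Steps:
P(B) = 1 - B/7
r = -8/7 (r = (1 - ⅐*(-1))*(-1) = (1 + ⅐)*(-1) = (8/7)*(-1) = -8/7 ≈ -1.1429)
√(106 - 544)*√(r + G) = √(106 - 544)*√(-8/7 - 27) = √(-438)*√(-197/7) = (I*√438)*(I*√1379/7) = -√604002/7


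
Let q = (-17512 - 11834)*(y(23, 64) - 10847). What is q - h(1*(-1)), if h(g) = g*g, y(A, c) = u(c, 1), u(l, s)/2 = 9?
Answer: 317787833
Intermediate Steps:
u(l, s) = 18 (u(l, s) = 2*9 = 18)
y(A, c) = 18
h(g) = g²
q = 317787834 (q = (-17512 - 11834)*(18 - 10847) = -29346*(-10829) = 317787834)
q - h(1*(-1)) = 317787834 - (1*(-1))² = 317787834 - 1*(-1)² = 317787834 - 1*1 = 317787834 - 1 = 317787833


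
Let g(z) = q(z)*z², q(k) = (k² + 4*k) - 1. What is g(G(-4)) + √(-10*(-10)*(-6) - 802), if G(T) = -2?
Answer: -20 + I*√1402 ≈ -20.0 + 37.443*I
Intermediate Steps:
q(k) = -1 + k² + 4*k
g(z) = z²*(-1 + z² + 4*z) (g(z) = (-1 + z² + 4*z)*z² = z²*(-1 + z² + 4*z))
g(G(-4)) + √(-10*(-10)*(-6) - 802) = (-2)²*(-1 + (-2)² + 4*(-2)) + √(-10*(-10)*(-6) - 802) = 4*(-1 + 4 - 8) + √(100*(-6) - 802) = 4*(-5) + √(-600 - 802) = -20 + √(-1402) = -20 + I*√1402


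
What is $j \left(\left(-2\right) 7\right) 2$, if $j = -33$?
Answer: $924$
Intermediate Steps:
$j \left(\left(-2\right) 7\right) 2 = - 33 \left(\left(-2\right) 7\right) 2 = \left(-33\right) \left(-14\right) 2 = 462 \cdot 2 = 924$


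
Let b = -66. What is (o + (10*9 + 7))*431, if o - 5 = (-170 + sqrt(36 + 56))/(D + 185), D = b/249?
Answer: 667987936/15333 + 71546*sqrt(23)/15333 ≈ 43588.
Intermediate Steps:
D = -22/83 (D = -66/249 = -66*1/249 = -22/83 ≈ -0.26506)
o = 62555/15333 + 166*sqrt(23)/15333 (o = 5 + (-170 + sqrt(36 + 56))/(-22/83 + 185) = 5 + (-170 + sqrt(92))/(15333/83) = 5 + (-170 + 2*sqrt(23))*(83/15333) = 5 + (-14110/15333 + 166*sqrt(23)/15333) = 62555/15333 + 166*sqrt(23)/15333 ≈ 4.1317)
(o + (10*9 + 7))*431 = ((62555/15333 + 166*sqrt(23)/15333) + (10*9 + 7))*431 = ((62555/15333 + 166*sqrt(23)/15333) + (90 + 7))*431 = ((62555/15333 + 166*sqrt(23)/15333) + 97)*431 = (1549856/15333 + 166*sqrt(23)/15333)*431 = 667987936/15333 + 71546*sqrt(23)/15333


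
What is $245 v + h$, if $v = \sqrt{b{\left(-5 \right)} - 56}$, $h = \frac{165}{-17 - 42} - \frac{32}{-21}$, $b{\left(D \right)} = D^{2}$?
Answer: $- \frac{1577}{1239} + 245 i \sqrt{31} \approx -1.2728 + 1364.1 i$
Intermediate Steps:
$h = - \frac{1577}{1239}$ ($h = \frac{165}{-59} - - \frac{32}{21} = 165 \left(- \frac{1}{59}\right) + \frac{32}{21} = - \frac{165}{59} + \frac{32}{21} = - \frac{1577}{1239} \approx -1.2728$)
$v = i \sqrt{31}$ ($v = \sqrt{\left(-5\right)^{2} - 56} = \sqrt{25 - 56} = \sqrt{-31} = i \sqrt{31} \approx 5.5678 i$)
$245 v + h = 245 i \sqrt{31} - \frac{1577}{1239} = - \frac{1577}{1239} + 245 i \sqrt{31}$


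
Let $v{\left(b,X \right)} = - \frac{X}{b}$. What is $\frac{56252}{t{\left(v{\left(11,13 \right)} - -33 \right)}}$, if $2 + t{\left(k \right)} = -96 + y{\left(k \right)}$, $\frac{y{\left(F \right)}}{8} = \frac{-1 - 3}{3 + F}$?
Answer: $- \frac{10772258}{18943} \approx -568.67$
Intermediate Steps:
$y{\left(F \right)} = - \frac{32}{3 + F}$ ($y{\left(F \right)} = 8 \frac{-1 - 3}{3 + F} = 8 \left(- \frac{4}{3 + F}\right) = - \frac{32}{3 + F}$)
$v{\left(b,X \right)} = - \frac{X}{b}$
$t{\left(k \right)} = -98 - \frac{32}{3 + k}$ ($t{\left(k \right)} = -2 - \left(96 + \frac{32}{3 + k}\right) = -98 - \frac{32}{3 + k}$)
$\frac{56252}{t{\left(v{\left(11,13 \right)} - -33 \right)}} = \frac{56252}{2 \frac{1}{3 - \left(-33 + \frac{13}{11}\right)} \left(-163 - 49 \left(\left(-1\right) 13 \cdot \frac{1}{11} - -33\right)\right)} = \frac{56252}{2 \frac{1}{3 + \left(\left(-1\right) 13 \cdot \frac{1}{11} + 33\right)} \left(-163 - 49 \left(\left(-1\right) 13 \cdot \frac{1}{11} + 33\right)\right)} = \frac{56252}{2 \frac{1}{3 + \left(- \frac{13}{11} + 33\right)} \left(-163 - 49 \left(- \frac{13}{11} + 33\right)\right)} = \frac{56252}{2 \frac{1}{3 + \frac{350}{11}} \left(-163 - \frac{17150}{11}\right)} = \frac{56252}{2 \frac{1}{\frac{383}{11}} \left(-163 - \frac{17150}{11}\right)} = \frac{56252}{2 \cdot \frac{11}{383} \left(- \frac{18943}{11}\right)} = \frac{56252}{- \frac{37886}{383}} = 56252 \left(- \frac{383}{37886}\right) = - \frac{10772258}{18943}$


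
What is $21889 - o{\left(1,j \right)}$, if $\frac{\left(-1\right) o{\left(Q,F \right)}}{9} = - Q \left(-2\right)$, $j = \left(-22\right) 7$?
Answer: $21907$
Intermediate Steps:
$j = -154$
$o{\left(Q,F \right)} = - 18 Q$ ($o{\left(Q,F \right)} = - 9 - Q \left(-2\right) = - 9 \cdot 2 Q = - 18 Q$)
$21889 - o{\left(1,j \right)} = 21889 - \left(-18\right) 1 = 21889 - -18 = 21889 + 18 = 21907$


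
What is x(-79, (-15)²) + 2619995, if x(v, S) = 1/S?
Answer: 589498876/225 ≈ 2.6200e+6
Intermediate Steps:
x(-79, (-15)²) + 2619995 = 1/((-15)²) + 2619995 = 1/225 + 2619995 = 589498876/225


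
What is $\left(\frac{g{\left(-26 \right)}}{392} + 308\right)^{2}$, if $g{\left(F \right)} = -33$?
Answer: $\frac{14569214209}{153664} \approx 94812.0$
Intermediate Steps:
$\left(\frac{g{\left(-26 \right)}}{392} + 308\right)^{2} = \left(- \frac{33}{392} + 308\right)^{2} = \left(\frac{120703}{392}\right)^{2} = \frac{14569214209}{153664}$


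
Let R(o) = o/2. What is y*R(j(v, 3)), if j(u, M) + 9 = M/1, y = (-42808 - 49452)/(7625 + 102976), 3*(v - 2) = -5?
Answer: 92260/36867 ≈ 2.5025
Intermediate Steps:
v = 1/3 (v = 2 + (1/3)*(-5) = 2 - 5/3 = 1/3 ≈ 0.33333)
y = -92260/110601 ≈ -0.83417
j(u, M) = -9 + M (j(u, M) = -9 + M/1 = -9 + M*1 = -9 + M)
R(o) = o/2 (R(o) = o*(1/2) = o/2)
y*R(j(v, 3)) = -46130*(-9 + 3)/110601 = -46130*(-6)/110601 = -92260/110601*(-3) = 92260/36867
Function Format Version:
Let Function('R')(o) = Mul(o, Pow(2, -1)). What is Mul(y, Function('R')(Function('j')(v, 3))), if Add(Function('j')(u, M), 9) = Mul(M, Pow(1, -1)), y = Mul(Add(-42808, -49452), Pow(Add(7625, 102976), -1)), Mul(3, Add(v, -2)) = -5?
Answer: Rational(92260, 36867) ≈ 2.5025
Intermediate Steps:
v = Rational(1, 3) (v = Add(2, Mul(Rational(1, 3), -5)) = Add(2, Rational(-5, 3)) = Rational(1, 3) ≈ 0.33333)
y = Rational(-92260, 110601) (y = Mul(-92260, Pow(110601, -1)) = Mul(-92260, Rational(1, 110601)) = Rational(-92260, 110601) ≈ -0.83417)
Function('j')(u, M) = Add(-9, M) (Function('j')(u, M) = Add(-9, Mul(M, Pow(1, -1))) = Add(-9, Mul(M, 1)) = Add(-9, M))
Function('R')(o) = Mul(Rational(1, 2), o) (Function('R')(o) = Mul(o, Rational(1, 2)) = Mul(Rational(1, 2), o))
Mul(y, Function('R')(Function('j')(v, 3))) = Mul(Rational(-92260, 110601), Mul(Rational(1, 2), Add(-9, 3))) = Mul(Rational(-92260, 110601), Mul(Rational(1, 2), -6)) = Mul(Rational(-92260, 110601), -3) = Rational(92260, 36867)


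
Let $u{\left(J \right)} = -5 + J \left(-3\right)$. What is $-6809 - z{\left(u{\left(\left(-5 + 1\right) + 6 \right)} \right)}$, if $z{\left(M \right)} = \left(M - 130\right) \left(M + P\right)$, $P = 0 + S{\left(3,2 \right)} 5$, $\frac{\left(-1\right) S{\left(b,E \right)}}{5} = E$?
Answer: $-15410$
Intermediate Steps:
$S{\left(b,E \right)} = - 5 E$
$u{\left(J \right)} = -5 - 3 J$
$P = -50$ ($P = 0 + \left(-5\right) 2 \cdot 5 = 0 - 50 = -50$)
$z{\left(M \right)} = \left(-130 + M\right) \left(-50 + M\right)$ ($z{\left(M \right)} = \left(M - 130\right) \left(M - 50\right) = \left(-130 + M\right) \left(-50 + M\right)$)
$-6809 - z{\left(u{\left(\left(-5 + 1\right) + 6 \right)} \right)} = -6809 - \left(6500 + \left(-5 - 3 \left(\left(-5 + 1\right) + 6\right)\right)^{2} - 180 \left(-5 - 3 \left(\left(-5 + 1\right) + 6\right)\right)\right) = -6809 - \left(6500 + \left(-5 - 3 \left(-4 + 6\right)\right)^{2} - 180 \left(-5 - 3 \left(-4 + 6\right)\right)\right) = -6809 - \left(6500 + \left(-5 - 6\right)^{2} - 180 \left(-5 - 6\right)\right) = -6809 - \left(6500 + \left(-11\right)^{2} - -1980\right) = -6809 - \left(6500 + 121 + 1980\right) = -6809 - 8601 = -15410$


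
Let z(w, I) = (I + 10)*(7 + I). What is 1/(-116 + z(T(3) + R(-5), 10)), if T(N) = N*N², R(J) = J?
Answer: 1/224 ≈ 0.0044643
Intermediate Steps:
T(N) = N³
z(w, I) = (7 + I)*(10 + I) (z(w, I) = (10 + I)*(7 + I) = (7 + I)*(10 + I))
1/(-116 + z(T(3) + R(-5), 10)) = 1/(-116 + (70 + 10² + 17*10)) = 1/(-116 + (70 + 100 + 170)) = 1/(-116 + 340) = 1/224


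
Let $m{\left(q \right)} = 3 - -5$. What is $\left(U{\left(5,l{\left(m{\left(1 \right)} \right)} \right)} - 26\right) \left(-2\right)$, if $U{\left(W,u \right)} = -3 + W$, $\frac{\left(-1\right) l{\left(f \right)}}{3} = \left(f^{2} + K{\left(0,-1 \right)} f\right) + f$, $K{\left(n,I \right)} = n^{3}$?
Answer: $48$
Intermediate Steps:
$m{\left(q \right)} = 8$ ($m{\left(q \right)} = 3 + 5 = 8$)
$l{\left(f \right)} = - 3 f - 3 f^{2}$ ($l{\left(f \right)} = - 3 \left(\left(f^{2} + 0^{3} f\right) + f\right) = - 3 \left(\left(f^{2} + 0 f\right) + f\right) = - 3 \left(\left(f^{2} + 0\right) + f\right) = - 3 \left(f^{2} + f\right) = - 3 \left(f + f^{2}\right) = - 3 f - 3 f^{2}$)
$\left(U{\left(5,l{\left(m{\left(1 \right)} \right)} \right)} - 26\right) \left(-2\right) = \left(\left(-3 + 5\right) - 26\right) \left(-2\right) = \left(2 - 26\right) \left(-2\right) = \left(-24\right) \left(-2\right) = 48$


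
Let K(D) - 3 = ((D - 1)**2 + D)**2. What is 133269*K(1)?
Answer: 533076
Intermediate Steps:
K(D) = 3 + (D + (-1 + D)**2)**2 (K(D) = 3 + ((D - 1)**2 + D)**2 = 3 + ((-1 + D)**2 + D)**2 = 3 + (D + (-1 + D)**2)**2)
133269*K(1) = 133269*(3 + (1 + (-1 + 1)**2)**2) = 133269*(3 + (1 + 0**2)**2) = 133269*(3 + (1 + 0)**2) = 133269*(3 + 1**2) = 133269*(3 + 1) = 133269*4 = 533076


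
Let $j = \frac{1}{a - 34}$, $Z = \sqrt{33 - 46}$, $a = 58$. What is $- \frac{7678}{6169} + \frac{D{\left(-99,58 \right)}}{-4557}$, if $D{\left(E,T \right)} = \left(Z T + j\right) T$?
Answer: $- \frac{13549763}{10882116} - \frac{3364 i \sqrt{13}}{4557} \approx -1.2451 - 2.6616 i$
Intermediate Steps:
$Z = i \sqrt{13}$ ($Z = \sqrt{-13} = i \sqrt{13} \approx 3.6056 i$)
$j = \frac{1}{24}$ ($j = \frac{1}{58 - 34} = \frac{1}{24} \approx 0.041667$)
$D{\left(E,T \right)} = T \left(\frac{1}{24} + i T \sqrt{13}\right)$ ($D{\left(E,T \right)} = \left(i \sqrt{13} T + \frac{1}{24}\right) T = \left(i T \sqrt{13} + \frac{1}{24}\right) T = \left(\frac{1}{24} + i T \sqrt{13}\right) T = T \left(\frac{1}{24} + i T \sqrt{13}\right)$)
$- \frac{7678}{6169} + \frac{D{\left(-99,58 \right)}}{-4557} = - \frac{7678}{6169} + \frac{58 \left(\frac{1}{24} + i 58 \sqrt{13}\right)}{-4557} = \left(-7678\right) \frac{1}{6169} + 58 \left(\frac{1}{24} + 58 i \sqrt{13}\right) \left(- \frac{1}{4557}\right) = - \frac{7678}{6169} + \left(\frac{29}{12} + 3364 i \sqrt{13}\right) \left(- \frac{1}{4557}\right) = - \frac{7678}{6169} - \left(\frac{29}{54684} + \frac{3364 i \sqrt{13}}{4557}\right) = - \frac{13549763}{10882116} - \frac{3364 i \sqrt{13}}{4557}$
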